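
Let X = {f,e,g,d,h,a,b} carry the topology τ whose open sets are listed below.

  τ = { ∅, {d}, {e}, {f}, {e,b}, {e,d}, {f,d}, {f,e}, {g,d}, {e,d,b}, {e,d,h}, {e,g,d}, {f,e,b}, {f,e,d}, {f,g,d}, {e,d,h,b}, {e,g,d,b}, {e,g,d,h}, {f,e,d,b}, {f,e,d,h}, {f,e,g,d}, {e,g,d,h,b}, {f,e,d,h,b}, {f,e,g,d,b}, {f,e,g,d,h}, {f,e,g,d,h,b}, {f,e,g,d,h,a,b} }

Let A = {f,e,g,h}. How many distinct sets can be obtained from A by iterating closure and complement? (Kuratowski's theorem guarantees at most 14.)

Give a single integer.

X∖A={d,a,b}, int(X∖A)={d}, hence cl(A)={f,e,g,h,a,b}
Orbit (k=closure, c=complement):
  1. A     = {f,e,g,h}
  2. kA    = {f,e,g,h,a,b}
  3. cA    = {d,a,b}
  4. ckA   = {d}
  5. kcA   = {g,d,h,a,b}
  6. kckA  = {g,d,h,a}
  7. ckcA  = {f,e}
  8. ckckA = {f,e,b}
  9. kckcA = {f,e,h,a,b}
  10. ckckcA = {g,d}
(closed under both — stop)

10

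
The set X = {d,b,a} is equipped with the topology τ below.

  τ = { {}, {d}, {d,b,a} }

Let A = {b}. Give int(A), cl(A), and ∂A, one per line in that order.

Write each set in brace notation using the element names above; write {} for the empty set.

int(A) = {}
cl(A)  = {b,a}
∂A     = {b,a}

U open, U⊆A: {}. int(A) = ⋃ = {}
X∖A={d,a}, int(X∖A)={d}, hence cl(A)={b,a}
∂A: remove int from cl → {b,a}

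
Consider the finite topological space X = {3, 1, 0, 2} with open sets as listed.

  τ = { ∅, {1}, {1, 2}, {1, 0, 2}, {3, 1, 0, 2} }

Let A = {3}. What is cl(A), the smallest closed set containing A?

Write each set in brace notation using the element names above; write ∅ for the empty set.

complement {1, 0, 2}; its interior {1, 0, 2}; cl(A) = X∖{1, 0, 2} = {3}

{3}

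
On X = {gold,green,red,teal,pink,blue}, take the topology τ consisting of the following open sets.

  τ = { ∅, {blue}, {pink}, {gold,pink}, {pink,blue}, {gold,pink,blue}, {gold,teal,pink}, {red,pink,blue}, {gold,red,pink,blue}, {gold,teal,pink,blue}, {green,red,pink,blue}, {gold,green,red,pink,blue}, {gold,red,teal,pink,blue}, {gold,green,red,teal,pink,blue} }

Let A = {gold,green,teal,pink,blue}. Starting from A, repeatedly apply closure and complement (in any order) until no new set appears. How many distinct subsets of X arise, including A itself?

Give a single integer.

complement {red}; its interior ∅; cl(A) = X∖∅ = {gold,green,red,teal,pink,blue}
With k = closure, c = complement:
  1. A     = {gold,green,teal,pink,blue}
  2. kA    = {gold,green,red,teal,pink,blue}
  3. cA    = {red}
  4. ckA   = ∅
  5. kcA   = {green,red}
  6. ckcA  = {gold,teal,pink,blue}
k, c of each give nothing new

6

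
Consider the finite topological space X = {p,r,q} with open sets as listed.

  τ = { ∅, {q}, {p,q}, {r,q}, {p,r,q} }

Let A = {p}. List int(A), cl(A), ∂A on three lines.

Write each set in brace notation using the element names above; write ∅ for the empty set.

opens ⊆ A: ∅; union → int = ∅
complement {r,q}; its interior {r,q}; cl(A) = X∖{r,q} = {p}
boundary = {p} ∖ ∅ = {p}

int(A) = ∅
cl(A)  = {p}
∂A     = {p}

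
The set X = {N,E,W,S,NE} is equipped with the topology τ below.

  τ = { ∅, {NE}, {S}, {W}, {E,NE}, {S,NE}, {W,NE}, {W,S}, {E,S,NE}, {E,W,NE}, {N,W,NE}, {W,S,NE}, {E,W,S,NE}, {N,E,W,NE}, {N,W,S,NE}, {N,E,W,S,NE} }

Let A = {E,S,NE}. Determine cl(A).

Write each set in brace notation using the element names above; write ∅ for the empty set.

closure: X∖int(X∖A) = X∖{W} = {N,E,S,NE}

{N,E,S,NE}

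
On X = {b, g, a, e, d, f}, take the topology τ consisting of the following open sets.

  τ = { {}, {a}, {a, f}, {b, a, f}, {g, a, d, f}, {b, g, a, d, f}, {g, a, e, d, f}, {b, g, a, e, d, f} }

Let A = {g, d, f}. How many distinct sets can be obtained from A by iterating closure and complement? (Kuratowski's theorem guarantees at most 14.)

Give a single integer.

6

complement {b, a, e}; its interior {a}; cl(A) = X∖{a} = {b, g, e, d, f}
With k = closure, c = complement:
  1. A     = {g, d, f}
  2. kA    = {b, g, e, d, f}
  3. cA    = {b, a, e}
  4. ckA   = {a}
  5. kcA   = {b, g, a, e, d, f}
  6. ckcA  = {}
k, c of each give nothing new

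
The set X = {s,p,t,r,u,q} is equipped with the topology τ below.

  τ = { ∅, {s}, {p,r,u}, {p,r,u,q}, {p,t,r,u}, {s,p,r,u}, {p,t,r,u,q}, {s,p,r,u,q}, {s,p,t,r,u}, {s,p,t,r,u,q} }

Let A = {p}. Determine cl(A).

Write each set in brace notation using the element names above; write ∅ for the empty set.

{p,t,r,u,q}

complement {s,t,r,u,q}; its interior {s}; cl(A) = X∖{s} = {p,t,r,u,q}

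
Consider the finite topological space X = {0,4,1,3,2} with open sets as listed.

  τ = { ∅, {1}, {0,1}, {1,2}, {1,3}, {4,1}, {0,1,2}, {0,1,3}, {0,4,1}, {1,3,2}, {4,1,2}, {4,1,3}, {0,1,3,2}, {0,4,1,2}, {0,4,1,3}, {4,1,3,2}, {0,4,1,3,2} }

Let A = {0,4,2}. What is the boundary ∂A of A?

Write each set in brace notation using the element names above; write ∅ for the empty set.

{0,4,2}

U open, U⊆A: ∅. int(A) = ⋃ = ∅
X∖A={1,3}, int(X∖A)={1,3}, hence cl(A)={0,4,2}
∂A: remove int from cl → {0,4,2}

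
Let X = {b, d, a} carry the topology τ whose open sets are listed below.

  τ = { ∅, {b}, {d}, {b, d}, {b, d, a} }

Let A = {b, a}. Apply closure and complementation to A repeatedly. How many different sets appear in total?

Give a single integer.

closure: X∖int(X∖A) = X∖{d} = {b, a}
Let k=closure and c=complement:
  1. A     = {b, a}
  2. cA    = {d}
  3. kcA   = {d, a}
  4. ckcA  = {b}
— saturated at 4

4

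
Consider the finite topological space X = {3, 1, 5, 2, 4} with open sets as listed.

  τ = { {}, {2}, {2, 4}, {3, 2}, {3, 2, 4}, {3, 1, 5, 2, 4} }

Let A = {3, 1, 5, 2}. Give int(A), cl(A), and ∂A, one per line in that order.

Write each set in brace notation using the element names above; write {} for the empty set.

int(A) = {3, 2}
cl(A)  = {3, 1, 5, 2, 4}
∂A     = {1, 5, 4}

U open, U⊆A: {}, {2}, {3, 2}. int(A) = ⋃ = {3, 2}
X∖A={4}, int(X∖A)={}, hence cl(A)={3, 1, 5, 2, 4}
∂A: remove int from cl → {1, 5, 4}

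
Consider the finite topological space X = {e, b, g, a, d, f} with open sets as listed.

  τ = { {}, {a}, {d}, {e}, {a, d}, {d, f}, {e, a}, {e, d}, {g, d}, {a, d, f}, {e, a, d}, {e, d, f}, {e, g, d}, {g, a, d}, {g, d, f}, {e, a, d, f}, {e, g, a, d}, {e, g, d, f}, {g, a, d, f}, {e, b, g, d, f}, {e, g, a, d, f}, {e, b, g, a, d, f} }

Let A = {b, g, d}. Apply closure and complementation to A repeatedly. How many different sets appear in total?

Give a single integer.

X∖A={e, a, f}, int(X∖A)={e, a}, hence cl(A)={b, g, d, f}
Orbit (k=closure, c=complement):
  1. A     = {b, g, d}
  2. kA    = {b, g, d, f}
  3. cA    = {e, a, f}
  4. ckA   = {e, a}
  5. kcA   = {e, b, a, f}
  6. kckA  = {e, b, a}
  7. ckcA  = {g, d}
  8. ckckA = {g, d, f}
(closed under both — stop)

8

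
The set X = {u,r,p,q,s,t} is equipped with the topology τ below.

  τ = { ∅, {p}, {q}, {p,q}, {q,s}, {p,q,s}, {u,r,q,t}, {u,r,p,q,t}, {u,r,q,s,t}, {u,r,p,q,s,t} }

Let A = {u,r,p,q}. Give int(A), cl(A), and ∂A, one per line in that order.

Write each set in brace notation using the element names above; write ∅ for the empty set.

interior: largest open inside A is {p,q} (from ∅, {q}, {p}, {p,q})
cl via duality: int({s,t}) = ∅, so X∖∅ = {u,r,p,q,s,t}
cl∖int = {u,r,s,t}

int(A) = {p,q}
cl(A)  = {u,r,p,q,s,t}
∂A     = {u,r,s,t}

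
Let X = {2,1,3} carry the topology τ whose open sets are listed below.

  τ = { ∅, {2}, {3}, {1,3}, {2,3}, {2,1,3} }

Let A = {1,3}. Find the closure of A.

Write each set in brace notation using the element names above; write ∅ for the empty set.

{1,3}

complement {2}; its interior {2}; cl(A) = X∖{2} = {1,3}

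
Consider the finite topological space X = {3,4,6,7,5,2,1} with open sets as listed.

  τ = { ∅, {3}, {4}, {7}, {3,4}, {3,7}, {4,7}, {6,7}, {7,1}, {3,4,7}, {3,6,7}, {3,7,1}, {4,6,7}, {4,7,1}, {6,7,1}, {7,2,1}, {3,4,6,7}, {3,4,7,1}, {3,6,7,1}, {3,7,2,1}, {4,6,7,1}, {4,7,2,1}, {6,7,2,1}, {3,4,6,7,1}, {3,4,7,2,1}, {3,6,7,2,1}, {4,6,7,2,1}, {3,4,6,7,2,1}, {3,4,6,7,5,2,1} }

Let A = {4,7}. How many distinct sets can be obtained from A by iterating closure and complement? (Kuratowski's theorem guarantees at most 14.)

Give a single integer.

6

cl via duality: int({3,6,5,2,1}) = {3}, so X∖{3} = {4,6,7,5,2,1}
Write k for closure, c for complement:
  1. A     = {4,7}
  2. kA    = {4,6,7,5,2,1}
  3. cA    = {3,6,5,2,1}
  4. ckA   = {3}
  5. kckA  = {3,5}
  6. ckckA = {4,6,7,2,1}
applying k or c yields no new set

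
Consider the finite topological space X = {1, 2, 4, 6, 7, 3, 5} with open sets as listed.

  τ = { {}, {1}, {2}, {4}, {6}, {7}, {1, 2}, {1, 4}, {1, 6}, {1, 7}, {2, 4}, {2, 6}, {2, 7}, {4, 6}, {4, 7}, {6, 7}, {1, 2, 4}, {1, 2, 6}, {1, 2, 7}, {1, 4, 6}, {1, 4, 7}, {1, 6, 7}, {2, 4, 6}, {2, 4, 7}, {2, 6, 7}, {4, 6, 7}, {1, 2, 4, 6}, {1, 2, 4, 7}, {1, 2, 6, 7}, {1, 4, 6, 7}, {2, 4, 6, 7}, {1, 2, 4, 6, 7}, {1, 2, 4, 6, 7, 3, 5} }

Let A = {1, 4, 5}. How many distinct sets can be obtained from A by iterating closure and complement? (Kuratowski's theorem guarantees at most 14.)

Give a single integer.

6

closure: X∖int(X∖A) = X∖{2, 6, 7} = {1, 4, 3, 5}
Let k=closure and c=complement:
  1. A     = {1, 4, 5}
  2. kA    = {1, 4, 3, 5}
  3. cA    = {2, 6, 7, 3}
  4. ckA   = {2, 6, 7}
  5. kcA   = {2, 6, 7, 3, 5}
  6. ckcA  = {1, 4}
— saturated at 6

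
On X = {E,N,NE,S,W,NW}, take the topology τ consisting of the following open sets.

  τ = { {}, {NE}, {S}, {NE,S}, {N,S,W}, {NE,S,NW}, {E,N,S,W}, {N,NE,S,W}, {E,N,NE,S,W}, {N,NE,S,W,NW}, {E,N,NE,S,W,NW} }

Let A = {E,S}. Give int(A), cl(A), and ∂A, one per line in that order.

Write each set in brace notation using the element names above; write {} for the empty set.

int(A) = {S}
cl(A)  = {E,N,S,W,NW}
∂A     = {E,N,W,NW}

interior: largest open inside A is {S} (from {}, {S})
cl via duality: int({N,NE,W,NW}) = {NE}, so X∖{NE} = {E,N,S,W,NW}
cl∖int = {E,N,W,NW}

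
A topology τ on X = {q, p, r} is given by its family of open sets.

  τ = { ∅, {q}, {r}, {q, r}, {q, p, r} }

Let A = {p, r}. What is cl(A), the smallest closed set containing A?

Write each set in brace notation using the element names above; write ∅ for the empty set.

closure: X∖int(X∖A) = X∖{q} = {p, r}

{p, r}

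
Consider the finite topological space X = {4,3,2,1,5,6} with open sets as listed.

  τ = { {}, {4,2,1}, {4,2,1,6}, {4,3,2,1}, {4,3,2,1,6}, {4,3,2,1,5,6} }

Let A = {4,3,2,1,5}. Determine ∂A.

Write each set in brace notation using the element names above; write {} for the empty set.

opens ⊆ A: {}, {4,2,1}, {4,3,2,1}; union → int = {4,3,2,1}
complement {6}; its interior {}; cl(A) = X∖{} = {4,3,2,1,5,6}
boundary = {4,3,2,1,5,6} ∖ {4,3,2,1} = {5,6}

{5,6}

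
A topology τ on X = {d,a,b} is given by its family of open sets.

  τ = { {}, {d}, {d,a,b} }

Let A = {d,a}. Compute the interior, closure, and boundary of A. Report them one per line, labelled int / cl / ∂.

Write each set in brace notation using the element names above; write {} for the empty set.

open subsets of A: {}, {d}; so int(A) = {d}
closure: X∖int(X∖A) = X∖{} = {d,a,b}
∂A = {d,a,b} minus {d} = {a,b}

int(A) = {d}
cl(A)  = {d,a,b}
∂A     = {a,b}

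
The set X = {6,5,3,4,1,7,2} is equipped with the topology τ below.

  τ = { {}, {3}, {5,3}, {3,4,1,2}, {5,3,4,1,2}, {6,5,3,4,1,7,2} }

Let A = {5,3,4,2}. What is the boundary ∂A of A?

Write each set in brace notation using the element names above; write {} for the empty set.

open subsets of A: {}, {3}, {5,3}; so int(A) = {5,3}
closure: X∖int(X∖A) = X∖{} = {6,5,3,4,1,7,2}
∂A = {6,5,3,4,1,7,2} minus {5,3} = {6,4,1,7,2}

{6,4,1,7,2}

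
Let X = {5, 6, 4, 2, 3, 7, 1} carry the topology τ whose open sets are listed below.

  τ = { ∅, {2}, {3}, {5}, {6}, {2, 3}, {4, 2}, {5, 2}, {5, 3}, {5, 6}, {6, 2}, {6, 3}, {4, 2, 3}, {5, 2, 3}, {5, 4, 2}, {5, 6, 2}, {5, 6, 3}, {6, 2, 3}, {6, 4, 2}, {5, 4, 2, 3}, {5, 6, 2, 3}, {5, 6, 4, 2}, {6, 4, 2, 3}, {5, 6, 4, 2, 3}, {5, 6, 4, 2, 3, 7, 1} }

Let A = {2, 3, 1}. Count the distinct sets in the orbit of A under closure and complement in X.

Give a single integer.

X∖A={5, 6, 4, 7}, int(X∖A)={5, 6}, hence cl(A)={4, 2, 3, 7, 1}
Orbit (k=closure, c=complement):
  1. A     = {2, 3, 1}
  2. kA    = {4, 2, 3, 7, 1}
  3. cA    = {5, 6, 4, 7}
  4. ckA   = {5, 6}
  5. kcA   = {5, 6, 4, 7, 1}
  6. kckA  = {5, 6, 7, 1}
  7. ckcA  = {2, 3}
  8. ckckA = {4, 2, 3}
(closed under both — stop)

8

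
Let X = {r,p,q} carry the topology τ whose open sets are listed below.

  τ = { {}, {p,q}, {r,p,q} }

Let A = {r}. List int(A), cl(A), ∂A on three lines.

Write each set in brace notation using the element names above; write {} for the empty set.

open subsets of A: {}; so int(A) = {}
closure: X∖int(X∖A) = X∖{p,q} = {r}
∂A = {r} minus {} = {r}

int(A) = {}
cl(A)  = {r}
∂A     = {r}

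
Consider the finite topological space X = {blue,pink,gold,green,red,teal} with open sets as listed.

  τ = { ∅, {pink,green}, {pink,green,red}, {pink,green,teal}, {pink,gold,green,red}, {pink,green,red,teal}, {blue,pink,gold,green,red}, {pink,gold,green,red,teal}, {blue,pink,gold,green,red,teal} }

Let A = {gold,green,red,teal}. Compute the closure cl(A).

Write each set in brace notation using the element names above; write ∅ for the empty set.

complement {blue,pink}; its interior ∅; cl(A) = X∖∅ = {blue,pink,gold,green,red,teal}

{blue,pink,gold,green,red,teal}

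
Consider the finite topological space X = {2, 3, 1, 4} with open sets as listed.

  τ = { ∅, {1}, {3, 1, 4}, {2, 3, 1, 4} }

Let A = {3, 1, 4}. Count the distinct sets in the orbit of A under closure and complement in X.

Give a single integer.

X∖A={2}, int(X∖A)=∅, hence cl(A)={2, 3, 1, 4}
Orbit (k=closure, c=complement):
  1. A     = {3, 1, 4}
  2. kA    = {2, 3, 1, 4}
  3. cA    = {2}
  4. ckA   = ∅
(closed under both — stop)

4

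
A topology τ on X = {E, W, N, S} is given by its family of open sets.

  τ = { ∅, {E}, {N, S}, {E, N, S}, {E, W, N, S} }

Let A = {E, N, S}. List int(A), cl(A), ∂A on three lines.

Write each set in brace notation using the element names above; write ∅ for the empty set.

opens ⊆ A: ∅, {E}, {N, S}, {E, N, S}; union → int = {E, N, S}
complement {W}; its interior ∅; cl(A) = X∖∅ = {E, W, N, S}
boundary = {E, W, N, S} ∖ {E, N, S} = {W}

int(A) = {E, N, S}
cl(A)  = {E, W, N, S}
∂A     = {W}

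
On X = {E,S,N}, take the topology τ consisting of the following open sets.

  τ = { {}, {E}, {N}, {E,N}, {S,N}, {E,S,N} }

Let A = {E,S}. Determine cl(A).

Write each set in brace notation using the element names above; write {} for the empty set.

{E,S}

complement {N}; its interior {N}; cl(A) = X∖{N} = {E,S}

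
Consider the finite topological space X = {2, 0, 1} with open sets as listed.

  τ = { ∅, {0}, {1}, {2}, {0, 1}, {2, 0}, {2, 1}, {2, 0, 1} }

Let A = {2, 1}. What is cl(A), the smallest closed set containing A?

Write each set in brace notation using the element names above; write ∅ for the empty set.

{2, 1}

closure: X∖int(X∖A) = X∖{0} = {2, 1}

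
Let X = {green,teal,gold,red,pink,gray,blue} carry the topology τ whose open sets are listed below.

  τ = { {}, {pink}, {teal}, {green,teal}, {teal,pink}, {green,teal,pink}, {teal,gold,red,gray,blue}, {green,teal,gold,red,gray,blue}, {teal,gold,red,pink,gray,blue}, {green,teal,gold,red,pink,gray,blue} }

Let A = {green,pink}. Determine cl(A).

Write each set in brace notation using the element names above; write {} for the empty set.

{green,pink}

closure: X∖int(X∖A) = X∖{teal,gold,red,gray,blue} = {green,pink}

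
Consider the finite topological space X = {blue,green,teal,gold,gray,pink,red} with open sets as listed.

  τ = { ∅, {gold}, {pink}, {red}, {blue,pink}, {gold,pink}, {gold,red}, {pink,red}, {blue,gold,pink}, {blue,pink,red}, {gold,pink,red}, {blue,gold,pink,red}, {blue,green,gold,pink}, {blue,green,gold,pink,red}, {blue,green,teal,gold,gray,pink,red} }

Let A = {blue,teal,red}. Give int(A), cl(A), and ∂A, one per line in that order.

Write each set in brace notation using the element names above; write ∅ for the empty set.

int(A) = {red}
cl(A)  = {blue,green,teal,gray,red}
∂A     = {blue,green,teal,gray}

interior: largest open inside A is {red} (from ∅, {red})
cl via duality: int({green,gold,gray,pink}) = {gold,pink}, so X∖{gold,pink} = {blue,green,teal,gray,red}
cl∖int = {blue,green,teal,gray}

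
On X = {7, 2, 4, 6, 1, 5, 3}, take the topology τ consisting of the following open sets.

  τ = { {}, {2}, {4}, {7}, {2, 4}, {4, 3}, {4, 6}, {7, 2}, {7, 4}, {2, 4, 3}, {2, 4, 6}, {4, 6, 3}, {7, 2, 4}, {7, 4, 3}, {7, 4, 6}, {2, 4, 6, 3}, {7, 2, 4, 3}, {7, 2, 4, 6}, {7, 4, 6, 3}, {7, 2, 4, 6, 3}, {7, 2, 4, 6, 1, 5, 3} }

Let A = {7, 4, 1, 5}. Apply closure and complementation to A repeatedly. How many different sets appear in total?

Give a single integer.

cl via duality: int({2, 6, 3}) = {2}, so X∖{2} = {7, 4, 6, 1, 5, 3}
Write k for closure, c for complement:
  1. A     = {7, 4, 1, 5}
  2. kA    = {7, 4, 6, 1, 5, 3}
  3. cA    = {2, 6, 3}
  4. ckA   = {2}
  5. kcA   = {2, 6, 1, 5, 3}
  6. kckA  = {2, 1, 5}
  7. ckcA  = {7, 4}
  8. ckckA = {7, 4, 6, 3}
applying k or c yields no new set

8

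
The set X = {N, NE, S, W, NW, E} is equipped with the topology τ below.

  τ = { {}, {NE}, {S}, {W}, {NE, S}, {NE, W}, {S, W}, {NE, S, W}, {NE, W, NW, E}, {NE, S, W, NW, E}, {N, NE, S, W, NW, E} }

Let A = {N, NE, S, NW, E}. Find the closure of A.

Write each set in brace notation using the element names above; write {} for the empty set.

cl via duality: int({W}) = {W}, so X∖{W} = {N, NE, S, NW, E}

{N, NE, S, NW, E}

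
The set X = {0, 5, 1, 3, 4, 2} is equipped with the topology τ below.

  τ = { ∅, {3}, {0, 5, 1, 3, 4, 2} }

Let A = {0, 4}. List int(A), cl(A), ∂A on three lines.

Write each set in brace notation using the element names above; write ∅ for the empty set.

interior: largest open inside A is ∅ (from ∅)
cl via duality: int({5, 1, 3, 2}) = {3}, so X∖{3} = {0, 5, 1, 4, 2}
cl∖int = {0, 5, 1, 4, 2}

int(A) = ∅
cl(A)  = {0, 5, 1, 4, 2}
∂A     = {0, 5, 1, 4, 2}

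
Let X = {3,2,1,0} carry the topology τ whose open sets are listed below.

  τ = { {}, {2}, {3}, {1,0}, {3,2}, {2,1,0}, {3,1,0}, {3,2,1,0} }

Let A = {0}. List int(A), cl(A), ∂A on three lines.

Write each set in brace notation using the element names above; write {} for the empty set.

U open, U⊆A: {}. int(A) = ⋃ = {}
X∖A={3,2,1}, int(X∖A)={3,2}, hence cl(A)={1,0}
∂A: remove int from cl → {1,0}

int(A) = {}
cl(A)  = {1,0}
∂A     = {1,0}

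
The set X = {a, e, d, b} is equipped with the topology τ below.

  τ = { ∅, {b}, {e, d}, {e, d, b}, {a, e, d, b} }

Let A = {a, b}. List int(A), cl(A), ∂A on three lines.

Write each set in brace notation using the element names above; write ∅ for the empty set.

int(A) = {b}
cl(A)  = {a, b}
∂A     = {a}

open subsets of A: ∅, {b}; so int(A) = {b}
closure: X∖int(X∖A) = X∖{e, d} = {a, b}
∂A = {a, b} minus {b} = {a}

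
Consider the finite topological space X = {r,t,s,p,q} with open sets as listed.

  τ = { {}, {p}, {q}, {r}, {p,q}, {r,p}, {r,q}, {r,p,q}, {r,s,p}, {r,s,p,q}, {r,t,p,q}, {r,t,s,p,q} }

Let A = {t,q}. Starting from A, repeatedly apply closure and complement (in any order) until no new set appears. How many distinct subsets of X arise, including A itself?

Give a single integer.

cl via duality: int({r,s,p}) = {r,s,p}, so X∖{r,s,p} = {t,q}
Write k for closure, c for complement:
  1. A     = {t,q}
  2. cA    = {r,s,p}
  3. kcA   = {r,t,s,p}
  4. ckcA  = {q}
applying k or c yields no new set

4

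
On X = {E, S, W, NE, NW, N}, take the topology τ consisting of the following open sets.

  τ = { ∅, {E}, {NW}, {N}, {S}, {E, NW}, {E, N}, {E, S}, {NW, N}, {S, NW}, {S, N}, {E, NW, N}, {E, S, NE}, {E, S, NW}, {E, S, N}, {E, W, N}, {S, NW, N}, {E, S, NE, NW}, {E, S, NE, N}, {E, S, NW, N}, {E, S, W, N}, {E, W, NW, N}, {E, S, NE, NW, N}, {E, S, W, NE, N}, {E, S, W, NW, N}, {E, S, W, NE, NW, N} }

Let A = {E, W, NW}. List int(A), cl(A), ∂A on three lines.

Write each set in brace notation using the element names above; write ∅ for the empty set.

int(A) = {E, NW}
cl(A)  = {E, W, NE, NW}
∂A     = {W, NE}

U open, U⊆A: ∅, {NW}, {E}, {E, NW}. int(A) = ⋃ = {E, NW}
X∖A={S, NE, N}, int(X∖A)={S, N}, hence cl(A)={E, W, NE, NW}
∂A: remove int from cl → {W, NE}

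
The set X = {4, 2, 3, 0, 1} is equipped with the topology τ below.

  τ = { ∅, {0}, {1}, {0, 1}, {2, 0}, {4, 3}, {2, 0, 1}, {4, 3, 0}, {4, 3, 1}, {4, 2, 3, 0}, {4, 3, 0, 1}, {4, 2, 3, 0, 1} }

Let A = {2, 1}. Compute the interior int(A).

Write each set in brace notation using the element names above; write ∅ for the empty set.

interior: largest open inside A is {1} (from ∅, {1})

{1}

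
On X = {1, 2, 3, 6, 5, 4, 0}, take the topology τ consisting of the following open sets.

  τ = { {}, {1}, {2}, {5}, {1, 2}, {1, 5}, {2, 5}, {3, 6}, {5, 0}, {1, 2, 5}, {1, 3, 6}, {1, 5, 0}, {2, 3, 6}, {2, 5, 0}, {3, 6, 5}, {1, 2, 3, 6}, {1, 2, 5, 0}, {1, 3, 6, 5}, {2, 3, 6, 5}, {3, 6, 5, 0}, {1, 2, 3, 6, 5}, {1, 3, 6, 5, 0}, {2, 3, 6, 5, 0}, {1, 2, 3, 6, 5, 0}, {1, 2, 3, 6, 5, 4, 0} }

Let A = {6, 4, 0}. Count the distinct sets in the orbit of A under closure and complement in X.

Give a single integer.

10

closure: X∖int(X∖A) = X∖{1, 2, 5} = {3, 6, 4, 0}
Let k=closure and c=complement:
  1. A     = {6, 4, 0}
  2. kA    = {3, 6, 4, 0}
  3. cA    = {1, 2, 3, 5}
  4. ckA   = {1, 2, 5}
  5. kcA   = {1, 2, 3, 6, 5, 4, 0}
  6. kckA  = {1, 2, 5, 4, 0}
  7. ckcA  = {}
  8. ckckA = {3, 6}
  9. kckckA = {3, 6, 4}
  10. ckckckA = {1, 2, 5, 0}
— saturated at 10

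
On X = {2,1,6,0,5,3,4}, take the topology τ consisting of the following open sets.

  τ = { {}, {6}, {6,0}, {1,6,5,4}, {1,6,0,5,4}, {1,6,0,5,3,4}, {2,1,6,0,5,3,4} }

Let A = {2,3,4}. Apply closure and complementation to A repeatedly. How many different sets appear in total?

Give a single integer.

cl via duality: int({1,6,0,5}) = {6,0}, so X∖{6,0} = {2,1,5,3,4}
Write k for closure, c for complement:
  1. A     = {2,3,4}
  2. kA    = {2,1,5,3,4}
  3. cA    = {1,6,0,5}
  4. ckA   = {6,0}
  5. kcA   = {2,1,6,0,5,3,4}
  6. ckcA  = {}
applying k or c yields no new set

6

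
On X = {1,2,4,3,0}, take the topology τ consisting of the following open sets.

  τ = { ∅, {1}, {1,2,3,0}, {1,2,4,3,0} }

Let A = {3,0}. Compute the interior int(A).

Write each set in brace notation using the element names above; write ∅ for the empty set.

∅

interior: largest open inside A is ∅ (from ∅)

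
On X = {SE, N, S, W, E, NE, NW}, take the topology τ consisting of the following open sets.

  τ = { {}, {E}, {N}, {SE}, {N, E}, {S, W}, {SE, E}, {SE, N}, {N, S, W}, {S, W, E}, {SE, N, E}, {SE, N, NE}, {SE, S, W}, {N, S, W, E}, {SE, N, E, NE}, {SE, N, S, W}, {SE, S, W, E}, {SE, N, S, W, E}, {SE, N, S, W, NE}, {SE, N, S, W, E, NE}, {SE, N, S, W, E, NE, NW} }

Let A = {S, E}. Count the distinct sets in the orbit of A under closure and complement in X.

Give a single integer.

closure: X∖int(X∖A) = X∖{SE, N, NE} = {S, W, E, NW}
Let k=closure and c=complement:
  1. A     = {S, E}
  2. kA    = {S, W, E, NW}
  3. cA    = {SE, N, W, NE, NW}
  4. ckA   = {SE, N, NE}
  5. kcA   = {SE, N, S, W, NE, NW}
  6. kckA  = {SE, N, NE, NW}
  7. ckcA  = {E}
  8. ckckA = {S, W, E}
  9. kckcA = {E, NW}
  10. ckckcA = {SE, N, S, W, NE}
— saturated at 10

10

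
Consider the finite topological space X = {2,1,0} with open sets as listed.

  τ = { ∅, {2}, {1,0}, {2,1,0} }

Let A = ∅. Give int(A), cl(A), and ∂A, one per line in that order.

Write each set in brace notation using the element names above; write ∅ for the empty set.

int(A) = ∅
cl(A)  = ∅
∂A     = ∅

U open, U⊆A: ∅. int(A) = ⋃ = ∅
X∖A={2,1,0}, int(X∖A)={2,1,0}, hence cl(A)=∅
∂A: remove int from cl → ∅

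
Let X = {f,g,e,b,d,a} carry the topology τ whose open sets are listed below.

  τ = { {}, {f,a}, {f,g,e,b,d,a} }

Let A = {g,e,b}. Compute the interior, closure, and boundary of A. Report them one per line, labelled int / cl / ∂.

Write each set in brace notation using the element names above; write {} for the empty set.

interior: largest open inside A is {} (from {})
cl via duality: int({f,d,a}) = {f,a}, so X∖{f,a} = {g,e,b,d}
cl∖int = {g,e,b,d}

int(A) = {}
cl(A)  = {g,e,b,d}
∂A     = {g,e,b,d}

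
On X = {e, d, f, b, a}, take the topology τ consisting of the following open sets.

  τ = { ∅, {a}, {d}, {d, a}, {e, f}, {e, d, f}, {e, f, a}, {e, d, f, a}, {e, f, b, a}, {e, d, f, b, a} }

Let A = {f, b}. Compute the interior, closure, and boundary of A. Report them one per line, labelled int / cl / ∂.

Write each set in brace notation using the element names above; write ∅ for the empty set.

int(A) = ∅
cl(A)  = {e, f, b}
∂A     = {e, f, b}

open subsets of A: ∅; so int(A) = ∅
closure: X∖int(X∖A) = X∖{d, a} = {e, f, b}
∂A = {e, f, b} minus ∅ = {e, f, b}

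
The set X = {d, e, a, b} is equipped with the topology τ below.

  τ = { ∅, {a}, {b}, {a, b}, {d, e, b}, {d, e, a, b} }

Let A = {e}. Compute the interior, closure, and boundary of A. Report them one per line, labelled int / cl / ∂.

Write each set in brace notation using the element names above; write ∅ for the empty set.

int(A) = ∅
cl(A)  = {d, e}
∂A     = {d, e}

U open, U⊆A: ∅. int(A) = ⋃ = ∅
X∖A={d, a, b}, int(X∖A)={a, b}, hence cl(A)={d, e}
∂A: remove int from cl → {d, e}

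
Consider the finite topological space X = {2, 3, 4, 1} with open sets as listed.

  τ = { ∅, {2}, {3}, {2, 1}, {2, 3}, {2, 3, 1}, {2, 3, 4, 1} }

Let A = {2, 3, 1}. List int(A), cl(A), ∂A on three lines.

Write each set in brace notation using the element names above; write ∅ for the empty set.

int(A) = {2, 3, 1}
cl(A)  = {2, 3, 4, 1}
∂A     = {4}

opens ⊆ A: ∅, {2}, {3}, {2, 1}, {2, 3}, {2, 3, 1}; union → int = {2, 3, 1}
complement {4}; its interior ∅; cl(A) = X∖∅ = {2, 3, 4, 1}
boundary = {2, 3, 4, 1} ∖ {2, 3, 1} = {4}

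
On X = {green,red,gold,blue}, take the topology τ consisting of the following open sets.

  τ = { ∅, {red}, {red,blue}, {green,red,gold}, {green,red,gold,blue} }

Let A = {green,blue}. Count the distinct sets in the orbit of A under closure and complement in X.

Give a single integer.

6

cl via duality: int({red,gold}) = {red}, so X∖{red} = {green,gold,blue}
Write k for closure, c for complement:
  1. A     = {green,blue}
  2. kA    = {green,gold,blue}
  3. cA    = {red,gold}
  4. ckA   = {red}
  5. kcA   = {green,red,gold,blue}
  6. ckcA  = ∅
applying k or c yields no new set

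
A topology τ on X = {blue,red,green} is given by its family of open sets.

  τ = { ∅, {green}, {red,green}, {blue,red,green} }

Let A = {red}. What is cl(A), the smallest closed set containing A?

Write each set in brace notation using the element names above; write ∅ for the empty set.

complement {blue,green}; its interior {green}; cl(A) = X∖{green} = {blue,red}

{blue,red}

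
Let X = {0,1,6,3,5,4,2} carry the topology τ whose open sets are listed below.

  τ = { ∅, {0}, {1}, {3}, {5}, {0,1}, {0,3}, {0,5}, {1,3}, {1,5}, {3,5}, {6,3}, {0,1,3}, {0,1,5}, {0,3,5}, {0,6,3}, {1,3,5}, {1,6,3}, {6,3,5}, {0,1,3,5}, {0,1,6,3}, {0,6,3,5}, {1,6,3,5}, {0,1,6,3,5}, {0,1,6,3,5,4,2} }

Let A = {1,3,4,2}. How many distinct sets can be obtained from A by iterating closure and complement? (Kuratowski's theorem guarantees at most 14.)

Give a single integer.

X∖A={0,6,5}, int(X∖A)={0,5}, hence cl(A)={1,6,3,4,2}
Orbit (k=closure, c=complement):
  1. A     = {1,3,4,2}
  2. kA    = {1,6,3,4,2}
  3. cA    = {0,6,5}
  4. ckA   = {0,5}
  5. kcA   = {0,6,5,4,2}
  6. kckA  = {0,5,4,2}
  7. ckcA  = {1,3}
  8. ckckA = {1,6,3}
(closed under both — stop)

8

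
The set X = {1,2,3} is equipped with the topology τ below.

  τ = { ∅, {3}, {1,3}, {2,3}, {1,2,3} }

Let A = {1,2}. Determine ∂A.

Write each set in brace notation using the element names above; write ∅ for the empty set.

open subsets of A: ∅; so int(A) = ∅
closure: X∖int(X∖A) = X∖{3} = {1,2}
∂A = {1,2} minus ∅ = {1,2}

{1,2}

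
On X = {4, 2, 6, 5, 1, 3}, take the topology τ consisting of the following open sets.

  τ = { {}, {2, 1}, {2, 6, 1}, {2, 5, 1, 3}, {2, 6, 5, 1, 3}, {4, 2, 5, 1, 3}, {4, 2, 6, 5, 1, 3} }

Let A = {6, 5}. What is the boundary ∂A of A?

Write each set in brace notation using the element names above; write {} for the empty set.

opens ⊆ A: {}; union → int = {}
complement {4, 2, 1, 3}; its interior {2, 1}; cl(A) = X∖{2, 1} = {4, 6, 5, 3}
boundary = {4, 6, 5, 3} ∖ {} = {4, 6, 5, 3}

{4, 6, 5, 3}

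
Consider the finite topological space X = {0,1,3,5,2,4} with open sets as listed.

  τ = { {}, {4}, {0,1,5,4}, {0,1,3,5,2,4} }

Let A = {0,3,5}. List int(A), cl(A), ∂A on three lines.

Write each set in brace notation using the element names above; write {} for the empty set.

int(A) = {}
cl(A)  = {0,1,3,5,2}
∂A     = {0,1,3,5,2}

open subsets of A: {}; so int(A) = {}
closure: X∖int(X∖A) = X∖{4} = {0,1,3,5,2}
∂A = {0,1,3,5,2} minus {} = {0,1,3,5,2}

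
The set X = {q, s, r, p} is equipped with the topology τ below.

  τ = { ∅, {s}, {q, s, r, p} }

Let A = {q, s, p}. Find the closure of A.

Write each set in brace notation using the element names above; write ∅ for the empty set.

{q, s, r, p}

closure: X∖int(X∖A) = X∖∅ = {q, s, r, p}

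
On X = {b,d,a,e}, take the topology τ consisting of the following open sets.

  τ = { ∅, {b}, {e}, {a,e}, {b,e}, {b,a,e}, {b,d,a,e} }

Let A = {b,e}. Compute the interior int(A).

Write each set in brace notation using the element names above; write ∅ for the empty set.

opens ⊆ A: ∅, {e}, {b}, {b,e}; union → int = {b,e}

{b,e}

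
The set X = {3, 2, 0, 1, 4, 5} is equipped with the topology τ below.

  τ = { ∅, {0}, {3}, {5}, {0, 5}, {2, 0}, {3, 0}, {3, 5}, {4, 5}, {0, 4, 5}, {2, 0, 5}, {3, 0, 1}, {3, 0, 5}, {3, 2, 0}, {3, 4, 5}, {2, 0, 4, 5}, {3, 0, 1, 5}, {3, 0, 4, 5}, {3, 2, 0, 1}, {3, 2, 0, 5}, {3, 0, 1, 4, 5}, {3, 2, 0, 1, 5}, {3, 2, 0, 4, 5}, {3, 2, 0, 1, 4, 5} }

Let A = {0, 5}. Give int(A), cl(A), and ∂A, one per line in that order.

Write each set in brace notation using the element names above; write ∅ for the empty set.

open subsets of A: ∅, {0}, {5}, {0, 5}; so int(A) = {0, 5}
closure: X∖int(X∖A) = X∖{3} = {2, 0, 1, 4, 5}
∂A = {2, 0, 1, 4, 5} minus {0, 5} = {2, 1, 4}

int(A) = {0, 5}
cl(A)  = {2, 0, 1, 4, 5}
∂A     = {2, 1, 4}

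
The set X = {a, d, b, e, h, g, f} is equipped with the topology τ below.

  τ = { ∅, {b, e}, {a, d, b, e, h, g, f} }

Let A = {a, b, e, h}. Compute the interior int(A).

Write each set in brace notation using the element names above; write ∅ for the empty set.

{b, e}

opens ⊆ A: ∅, {b, e}; union → int = {b, e}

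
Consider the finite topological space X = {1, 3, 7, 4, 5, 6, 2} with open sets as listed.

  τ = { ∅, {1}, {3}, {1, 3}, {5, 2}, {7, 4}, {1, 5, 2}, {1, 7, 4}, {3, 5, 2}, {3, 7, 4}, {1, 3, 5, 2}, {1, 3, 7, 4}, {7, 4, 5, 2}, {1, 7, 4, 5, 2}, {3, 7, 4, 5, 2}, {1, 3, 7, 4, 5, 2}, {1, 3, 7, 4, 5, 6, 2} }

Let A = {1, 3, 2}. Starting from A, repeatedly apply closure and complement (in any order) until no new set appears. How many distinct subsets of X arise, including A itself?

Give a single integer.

10

closure: X∖int(X∖A) = X∖{7, 4} = {1, 3, 5, 6, 2}
Let k=closure and c=complement:
  1. A     = {1, 3, 2}
  2. kA    = {1, 3, 5, 6, 2}
  3. cA    = {7, 4, 5, 6}
  4. ckA   = {7, 4}
  5. kcA   = {7, 4, 5, 6, 2}
  6. kckA  = {7, 4, 6}
  7. ckcA  = {1, 3}
  8. ckckA = {1, 3, 5, 2}
  9. kckcA = {1, 3, 6}
  10. ckckcA = {7, 4, 5, 2}
— saturated at 10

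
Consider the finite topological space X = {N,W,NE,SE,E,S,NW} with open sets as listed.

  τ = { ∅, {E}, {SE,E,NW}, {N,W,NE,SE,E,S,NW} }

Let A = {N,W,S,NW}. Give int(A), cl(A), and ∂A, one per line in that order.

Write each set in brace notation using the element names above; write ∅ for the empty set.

int(A) = ∅
cl(A)  = {N,W,NE,SE,S,NW}
∂A     = {N,W,NE,SE,S,NW}

U open, U⊆A: ∅. int(A) = ⋃ = ∅
X∖A={NE,SE,E}, int(X∖A)={E}, hence cl(A)={N,W,NE,SE,S,NW}
∂A: remove int from cl → {N,W,NE,SE,S,NW}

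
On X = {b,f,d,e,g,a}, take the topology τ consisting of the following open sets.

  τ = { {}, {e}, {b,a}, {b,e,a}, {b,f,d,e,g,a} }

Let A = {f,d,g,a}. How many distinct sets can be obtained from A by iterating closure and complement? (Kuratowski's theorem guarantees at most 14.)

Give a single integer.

cl via duality: int({b,e}) = {e}, so X∖{e} = {b,f,d,g,a}
Write k for closure, c for complement:
  1. A     = {f,d,g,a}
  2. kA    = {b,f,d,g,a}
  3. cA    = {b,e}
  4. ckA   = {e}
  5. kcA   = {b,f,d,e,g,a}
  6. kckA  = {f,d,e,g}
  7. ckcA  = {}
  8. ckckA = {b,a}
applying k or c yields no new set

8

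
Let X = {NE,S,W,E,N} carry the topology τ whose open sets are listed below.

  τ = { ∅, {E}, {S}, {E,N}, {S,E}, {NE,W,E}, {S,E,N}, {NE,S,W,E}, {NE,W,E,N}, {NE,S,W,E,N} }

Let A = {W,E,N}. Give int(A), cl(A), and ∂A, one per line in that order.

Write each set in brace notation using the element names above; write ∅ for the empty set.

interior: largest open inside A is {E,N} (from ∅, {E}, {E,N})
cl via duality: int({NE,S}) = {S}, so X∖{S} = {NE,W,E,N}
cl∖int = {NE,W}

int(A) = {E,N}
cl(A)  = {NE,W,E,N}
∂A     = {NE,W}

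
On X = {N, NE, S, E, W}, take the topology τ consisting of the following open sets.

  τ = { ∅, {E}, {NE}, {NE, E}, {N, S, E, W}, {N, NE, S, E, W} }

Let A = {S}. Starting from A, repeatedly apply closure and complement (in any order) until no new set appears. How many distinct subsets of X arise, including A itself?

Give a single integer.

X∖A={N, NE, E, W}, int(X∖A)={NE, E}, hence cl(A)={N, S, W}
Orbit (k=closure, c=complement):
  1. A     = {S}
  2. kA    = {N, S, W}
  3. cA    = {N, NE, E, W}
  4. ckA   = {NE, E}
  5. kcA   = {N, NE, S, E, W}
  6. ckcA  = ∅
(closed under both — stop)

6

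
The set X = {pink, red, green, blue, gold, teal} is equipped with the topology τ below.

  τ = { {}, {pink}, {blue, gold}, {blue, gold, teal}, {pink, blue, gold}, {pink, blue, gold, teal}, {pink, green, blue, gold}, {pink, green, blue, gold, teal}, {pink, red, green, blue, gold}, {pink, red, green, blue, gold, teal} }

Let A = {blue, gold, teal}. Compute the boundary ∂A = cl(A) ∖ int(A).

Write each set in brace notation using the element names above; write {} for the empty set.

opens ⊆ A: {}, {blue, gold}, {blue, gold, teal}; union → int = {blue, gold, teal}
complement {pink, red, green}; its interior {pink}; cl(A) = X∖{pink} = {red, green, blue, gold, teal}
boundary = {red, green, blue, gold, teal} ∖ {blue, gold, teal} = {red, green}

{red, green}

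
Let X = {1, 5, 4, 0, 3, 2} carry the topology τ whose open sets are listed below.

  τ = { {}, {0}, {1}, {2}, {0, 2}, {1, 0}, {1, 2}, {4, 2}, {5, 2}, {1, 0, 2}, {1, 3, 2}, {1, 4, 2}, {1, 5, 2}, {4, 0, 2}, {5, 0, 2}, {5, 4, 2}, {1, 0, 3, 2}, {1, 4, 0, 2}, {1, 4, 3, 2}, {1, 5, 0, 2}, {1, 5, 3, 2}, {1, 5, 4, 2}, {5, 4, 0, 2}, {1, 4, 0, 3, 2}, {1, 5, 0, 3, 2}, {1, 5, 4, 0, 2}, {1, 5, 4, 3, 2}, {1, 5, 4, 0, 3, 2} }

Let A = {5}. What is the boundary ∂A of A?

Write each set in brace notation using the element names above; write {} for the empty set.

{5}

interior: largest open inside A is {} (from {})
cl via duality: int({1, 4, 0, 3, 2}) = {1, 4, 0, 3, 2}, so X∖{1, 4, 0, 3, 2} = {5}
cl∖int = {5}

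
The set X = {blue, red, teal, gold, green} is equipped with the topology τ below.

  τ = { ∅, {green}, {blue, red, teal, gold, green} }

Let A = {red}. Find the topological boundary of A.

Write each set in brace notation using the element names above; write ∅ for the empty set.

{blue, red, teal, gold}

U open, U⊆A: ∅. int(A) = ⋃ = ∅
X∖A={blue, teal, gold, green}, int(X∖A)={green}, hence cl(A)={blue, red, teal, gold}
∂A: remove int from cl → {blue, red, teal, gold}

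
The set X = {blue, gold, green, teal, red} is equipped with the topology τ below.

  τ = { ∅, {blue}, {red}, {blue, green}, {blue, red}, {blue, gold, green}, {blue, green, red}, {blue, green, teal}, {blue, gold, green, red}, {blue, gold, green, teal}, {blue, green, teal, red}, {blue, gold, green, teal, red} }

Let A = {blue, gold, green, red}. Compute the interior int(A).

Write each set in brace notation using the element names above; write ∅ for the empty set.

opens ⊆ A: ∅, {red}, {blue}, {blue, green}, {blue, red}, {blue, gold, green}, {blue, green, red}, {blue, gold, green, red}; union → int = {blue, gold, green, red}

{blue, gold, green, red}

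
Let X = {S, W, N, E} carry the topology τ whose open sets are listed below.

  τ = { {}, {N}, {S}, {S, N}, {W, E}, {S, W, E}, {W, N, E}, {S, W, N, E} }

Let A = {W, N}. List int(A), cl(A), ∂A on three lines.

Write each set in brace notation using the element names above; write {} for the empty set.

open subsets of A: {}, {N}; so int(A) = {N}
closure: X∖int(X∖A) = X∖{S} = {W, N, E}
∂A = {W, N, E} minus {N} = {W, E}

int(A) = {N}
cl(A)  = {W, N, E}
∂A     = {W, E}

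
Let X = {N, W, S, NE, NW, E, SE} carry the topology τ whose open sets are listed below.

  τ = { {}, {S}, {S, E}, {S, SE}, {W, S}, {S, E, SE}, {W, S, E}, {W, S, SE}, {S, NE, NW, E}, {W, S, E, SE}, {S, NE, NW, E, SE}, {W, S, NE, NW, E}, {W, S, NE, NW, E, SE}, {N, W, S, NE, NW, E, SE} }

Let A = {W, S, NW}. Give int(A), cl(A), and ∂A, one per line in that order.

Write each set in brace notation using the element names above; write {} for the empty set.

int(A) = {W, S}
cl(A)  = {N, W, S, NE, NW, E, SE}
∂A     = {N, NE, NW, E, SE}

opens ⊆ A: {}, {S}, {W, S}; union → int = {W, S}
complement {N, NE, E, SE}; its interior {}; cl(A) = X∖{} = {N, W, S, NE, NW, E, SE}
boundary = {N, W, S, NE, NW, E, SE} ∖ {W, S} = {N, NE, NW, E, SE}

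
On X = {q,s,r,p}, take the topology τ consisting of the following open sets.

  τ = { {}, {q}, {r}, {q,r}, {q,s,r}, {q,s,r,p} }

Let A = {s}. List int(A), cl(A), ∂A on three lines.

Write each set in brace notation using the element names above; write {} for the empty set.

int(A) = {}
cl(A)  = {s,p}
∂A     = {s,p}

opens ⊆ A: {}; union → int = {}
complement {q,r,p}; its interior {q,r}; cl(A) = X∖{q,r} = {s,p}
boundary = {s,p} ∖ {} = {s,p}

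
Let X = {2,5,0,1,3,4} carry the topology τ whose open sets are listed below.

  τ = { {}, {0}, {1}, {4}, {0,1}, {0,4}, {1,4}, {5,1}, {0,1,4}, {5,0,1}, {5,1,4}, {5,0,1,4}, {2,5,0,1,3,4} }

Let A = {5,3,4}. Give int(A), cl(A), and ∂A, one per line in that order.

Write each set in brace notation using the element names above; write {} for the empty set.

open subsets of A: {}, {4}; so int(A) = {4}
closure: X∖int(X∖A) = X∖{0,1} = {2,5,3,4}
∂A = {2,5,3,4} minus {4} = {2,5,3}

int(A) = {4}
cl(A)  = {2,5,3,4}
∂A     = {2,5,3}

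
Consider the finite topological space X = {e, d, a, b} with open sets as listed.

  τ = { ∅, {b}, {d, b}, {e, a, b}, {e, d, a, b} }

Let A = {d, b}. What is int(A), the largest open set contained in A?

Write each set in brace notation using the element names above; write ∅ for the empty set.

U open, U⊆A: ∅, {b}, {d, b}. int(A) = ⋃ = {d, b}

{d, b}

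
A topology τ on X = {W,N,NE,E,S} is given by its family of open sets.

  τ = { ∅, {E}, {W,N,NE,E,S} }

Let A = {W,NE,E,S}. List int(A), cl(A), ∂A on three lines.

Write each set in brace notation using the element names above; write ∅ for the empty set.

int(A) = {E}
cl(A)  = {W,N,NE,E,S}
∂A     = {W,N,NE,S}

opens ⊆ A: ∅, {E}; union → int = {E}
complement {N}; its interior ∅; cl(A) = X∖∅ = {W,N,NE,E,S}
boundary = {W,N,NE,E,S} ∖ {E} = {W,N,NE,S}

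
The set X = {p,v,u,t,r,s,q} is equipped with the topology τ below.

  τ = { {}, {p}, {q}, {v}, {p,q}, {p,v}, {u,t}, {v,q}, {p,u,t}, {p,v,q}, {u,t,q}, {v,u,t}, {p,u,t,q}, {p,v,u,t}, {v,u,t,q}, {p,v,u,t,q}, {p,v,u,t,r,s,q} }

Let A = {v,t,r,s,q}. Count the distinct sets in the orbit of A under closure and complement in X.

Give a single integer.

10

complement {p,u}; its interior {p}; cl(A) = X∖{p} = {v,u,t,r,s,q}
With k = closure, c = complement:
  1. A     = {v,t,r,s,q}
  2. kA    = {v,u,t,r,s,q}
  3. cA    = {p,u}
  4. ckA   = {p}
  5. kcA   = {p,u,t,r,s}
  6. kckA  = {p,r,s}
  7. ckcA  = {v,q}
  8. ckckA = {v,u,t,q}
  9. kckcA = {v,r,s,q}
  10. ckckcA = {p,u,t}
k, c of each give nothing new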